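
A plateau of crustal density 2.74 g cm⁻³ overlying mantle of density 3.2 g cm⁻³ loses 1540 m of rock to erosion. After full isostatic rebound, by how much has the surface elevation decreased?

Rebound u = e ρ_c/ρ_m = 1540 m × 2.74/3.2 = 1319 m.
Net surface drop = e − u = 1540 m − 1319 m = e (ρ_m − ρ_c)/ρ_m = 221 m.

221 m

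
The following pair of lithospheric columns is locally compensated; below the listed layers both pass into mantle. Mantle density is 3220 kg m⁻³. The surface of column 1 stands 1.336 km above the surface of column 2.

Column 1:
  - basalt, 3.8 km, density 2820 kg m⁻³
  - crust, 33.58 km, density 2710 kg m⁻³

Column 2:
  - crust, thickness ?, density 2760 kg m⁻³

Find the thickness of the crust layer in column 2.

31.2 km

Take the compensation level at the base of the deeper column (depth z_c below the surface of column 1) and equate Σ ρ_i t_i down to z_c; mantle fills any gap and the z_c terms cancel.
Column 1: 3.8×2820 + 33.58×2710 + (z_c − 37.38)×3220
Column 2: 1.336×0 + x×2760 + (z_c − 1.336 − 0 − x)×3220
The z_c×3220 term appears on both sides and cancels. Collect the known terms of each column as K = Σ(ρt)_known − 3220 × (depth of known layers): K_1 = 101717.8 − 3220×37.38 = −18645.8; K_2 = 0 − 3220×(1.336 + 0) = −4301.92.
Balance: K_1 = K_2 − x×(3220 − 2760), so x = (K_2 − K_1)/(3220 − 2760) = 14343.9/460 = 31.2 km.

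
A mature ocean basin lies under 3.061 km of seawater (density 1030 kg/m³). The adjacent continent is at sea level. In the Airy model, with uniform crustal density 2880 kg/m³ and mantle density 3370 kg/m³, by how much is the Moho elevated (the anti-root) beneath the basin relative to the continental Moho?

By Archimedes' principle applied to the lithosphere: replacing crust with seawater at the top is compensated by replacing crust with mantle at the base: d (ρ_c − ρ_w) = a (ρ_m − ρ_c).
a = d (ρ_c − ρ_w)/(ρ_m − ρ_c) = 3.061 km × 1850/490 = 11.6 km.

11.6 km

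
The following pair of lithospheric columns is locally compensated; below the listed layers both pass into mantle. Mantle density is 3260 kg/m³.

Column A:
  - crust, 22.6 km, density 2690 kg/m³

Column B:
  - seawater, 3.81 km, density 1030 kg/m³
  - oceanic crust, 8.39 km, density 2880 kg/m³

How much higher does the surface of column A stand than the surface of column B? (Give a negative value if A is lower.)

For any compensation level in the mantle, the mantle terms cancel and isostasy reduces to e = (Σt_A − Σt_B) − (Σ(ρt)_A − Σ(ρt)_B) / ρ_m.
Σt_A = 22.6 km; Σt_B = 12.2 km; Σ(ρt)_A = 60794; Σ(ρt)_B = 28087.5 (in km·kg/m³).
e = (22.6 − 12.2) − (60794 − 28087.5) / 3260 = 0.367 km.

0.367 km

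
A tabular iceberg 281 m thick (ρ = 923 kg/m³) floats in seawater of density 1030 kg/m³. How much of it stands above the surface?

29.2 m

Floating equilibrium: submerged depth d = t ρ_obj/ρ_fluid = 281 m × 923/1030 = 251.8 m.
Freeboard = t − d = 281 m − 251.8 m = 29.2 m.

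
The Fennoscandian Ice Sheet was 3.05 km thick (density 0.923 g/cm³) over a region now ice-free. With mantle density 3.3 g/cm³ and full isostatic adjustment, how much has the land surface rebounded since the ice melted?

Removing the load lets mantle flow back in; uplift u satisfies ρ_ice t = ρ_m u.
u = t ρ_ice/ρ_m = 3.05 km × 0.923/3.3 = 0.853 km.

0.853 km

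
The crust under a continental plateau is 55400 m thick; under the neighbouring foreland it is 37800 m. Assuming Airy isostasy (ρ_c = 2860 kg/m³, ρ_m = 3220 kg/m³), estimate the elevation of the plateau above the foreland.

Excess crust Δ = 55400 m − 37800 m = 17600 m, split between elevation h and root r with h + r = Δ.
Airy balance ρ_c h = (ρ_m − ρ_c) r gives r = h ρ_c/(ρ_m − ρ_c), so h (1 + ρ_c/(ρ_m − ρ_c)) = Δ, i.e. h = Δ (ρ_m − ρ_c)/ρ_m.
h = 17600 m × 360/3220 = 1970 m.

1970 m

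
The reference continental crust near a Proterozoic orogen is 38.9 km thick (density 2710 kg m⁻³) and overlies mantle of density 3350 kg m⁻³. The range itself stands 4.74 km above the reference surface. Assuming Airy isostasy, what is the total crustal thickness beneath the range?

Root depth r = h ρ_c / (ρ_m − ρ_c) = 4.74 km × 2710 / 640 = 20.07 km.
Total thickness = T + h + r = 38.9 km + 4.74 km + 20.07 km = 63.7 km.

63.7 km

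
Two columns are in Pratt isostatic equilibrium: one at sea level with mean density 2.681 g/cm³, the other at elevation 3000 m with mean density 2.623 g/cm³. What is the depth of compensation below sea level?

136000 m

ρ_ref D = ρ (D + h) → D (ρ_ref − ρ) = ρ h.
D = ρ h/(ρ_ref − ρ) = 2.623 × 3000 m/(2.681 − 2.623) = 136000 m.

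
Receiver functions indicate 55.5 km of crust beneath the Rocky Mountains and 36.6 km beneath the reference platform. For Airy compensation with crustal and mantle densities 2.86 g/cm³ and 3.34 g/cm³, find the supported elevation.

Excess crust Δ = 55.5 km − 36.6 km = 18.9 km, split between elevation h and root r with h + r = Δ.
Airy balance ρ_c h = (ρ_m − ρ_c) r gives r = h ρ_c/(ρ_m − ρ_c), so h (1 + ρ_c/(ρ_m − ρ_c)) = Δ, i.e. h = Δ (ρ_m − ρ_c)/ρ_m.
h = 18.9 km × 0.48/3.34 = 2.72 km.

2.72 km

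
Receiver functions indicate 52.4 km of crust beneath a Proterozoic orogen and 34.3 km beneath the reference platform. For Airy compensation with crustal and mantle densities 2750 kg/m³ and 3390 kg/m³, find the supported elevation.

Excess crust Δ = 52.4 km − 34.3 km = 18.1 km, split between elevation h and root r with h + r = Δ.
Airy balance ρ_c h = (ρ_m − ρ_c) r gives r = h ρ_c/(ρ_m − ρ_c), so h (1 + ρ_c/(ρ_m − ρ_c)) = Δ, i.e. h = Δ (ρ_m − ρ_c)/ρ_m.
h = 18.1 km × 640/3390 = 3.42 km.

3.42 km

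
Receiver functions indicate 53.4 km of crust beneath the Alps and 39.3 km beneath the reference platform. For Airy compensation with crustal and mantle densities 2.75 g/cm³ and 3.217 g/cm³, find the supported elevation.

2.05 km

Excess crust Δ = 53.4 km − 39.3 km = 14.1 km, split between elevation h and root r with h + r = Δ.
Airy balance ρ_c h = (ρ_m − ρ_c) r gives r = h ρ_c/(ρ_m − ρ_c), so h (1 + ρ_c/(ρ_m − ρ_c)) = Δ, i.e. h = Δ (ρ_m − ρ_c)/ρ_m.
h = 14.1 km × 0.467/3.217 = 2.05 km.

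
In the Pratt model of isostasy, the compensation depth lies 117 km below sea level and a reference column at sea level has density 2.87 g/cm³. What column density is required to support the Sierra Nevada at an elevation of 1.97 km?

2.82 g/cm³

Pratt balance: ρ_ref D = ρ (D + h).
ρ = ρ_ref D/(D + h) = 2.87 × 117 km/(117 km + 1.97 km) = 2.82 g/cm³.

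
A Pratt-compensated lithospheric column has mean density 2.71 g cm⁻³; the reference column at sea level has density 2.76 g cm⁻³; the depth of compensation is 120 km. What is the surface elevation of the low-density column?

ρ_ref D = ρ (D + h) → h = D (ρ_ref − ρ)/ρ.
h = 120 km × (2.76 − 2.71)/2.71 = 2.21 km.

2.21 km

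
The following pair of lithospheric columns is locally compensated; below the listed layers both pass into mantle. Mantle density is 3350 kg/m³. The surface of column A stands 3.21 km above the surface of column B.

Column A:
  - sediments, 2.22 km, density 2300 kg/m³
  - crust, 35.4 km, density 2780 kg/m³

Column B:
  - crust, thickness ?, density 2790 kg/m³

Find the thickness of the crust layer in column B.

Take the compensation level at the base of the deeper column (depth z_c below the surface of column A) and equate Σ ρ_i t_i down to z_c; mantle fills any gap and the z_c terms cancel.
Column A: 2.22×2300 + 35.4×2780 + (z_c − 37.62)×3350
Column B: 3.21×0 + x×2790 + (z_c − 3.21 − 0 − x)×3350
The z_c×3350 term appears on both sides and cancels. Collect the known terms of each column as K = Σ(ρt)_known − 3350 × (depth of known layers): K_A = 103518 − 3350×37.62 = −22509; K_B = 0 − 3350×(3.21 + 0) = −10753.5.
Balance: K_A = K_B − x×(3350 − 2790), so x = (K_B − K_A)/(3350 − 2790) = 11755.5/560 = 21 km.

21 km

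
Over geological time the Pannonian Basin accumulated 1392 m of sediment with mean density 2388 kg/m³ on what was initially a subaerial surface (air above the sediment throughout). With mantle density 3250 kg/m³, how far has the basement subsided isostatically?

1020 m

Subaerial load: s = t ρ_sed / ρ_m = 1392 m × 2388/3250 = 1020 m.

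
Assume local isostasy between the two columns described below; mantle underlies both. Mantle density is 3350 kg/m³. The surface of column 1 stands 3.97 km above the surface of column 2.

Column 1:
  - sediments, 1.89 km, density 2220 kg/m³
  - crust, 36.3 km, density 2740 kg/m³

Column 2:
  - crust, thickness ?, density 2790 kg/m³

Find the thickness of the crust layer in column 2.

19.6 km

Take the compensation level at the base of the deeper column (depth z_c below the surface of column 1) and equate Σ ρ_i t_i down to z_c; mantle fills any gap and the z_c terms cancel.
Column 1: 1.89×2220 + 36.3×2740 + (z_c − 38.19)×3350
Column 2: 3.97×0 + x×2790 + (z_c − 3.97 − 0 − x)×3350
The z_c×3350 term appears on both sides and cancels. Collect the known terms of each column as K = Σ(ρt)_known − 3350 × (depth of known layers): K_1 = 103657.8 − 3350×38.19 = −24278.7; K_2 = 0 − 3350×(3.97 + 0) = −13299.5.
Balance: K_1 = K_2 − x×(3350 − 2790), so x = (K_2 − K_1)/(3350 − 2790) = 10979.2/560 = 19.6 km.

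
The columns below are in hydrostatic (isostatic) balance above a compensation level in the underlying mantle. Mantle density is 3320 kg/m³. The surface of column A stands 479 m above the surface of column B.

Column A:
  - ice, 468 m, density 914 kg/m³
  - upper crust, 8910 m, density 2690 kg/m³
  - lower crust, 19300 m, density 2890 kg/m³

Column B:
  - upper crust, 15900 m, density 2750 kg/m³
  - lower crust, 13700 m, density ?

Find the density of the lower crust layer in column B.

3000 kg/m³

Take the compensation level at the base of the deeper column (depth z_c below the surface of column A) and equate Σ ρ_i t_i down to z_c; mantle fills any gap and the z_c terms cancel.
Column A: 468×914 + 8910×2690 + 19300×2890 + (z_c − 28678)×3320
Column B: 479×0 + 15900×2750 + 13700×ρ + (z_c − 479 − 29600)×3320
The z_c×3320 term appears on both sides and cancels. Collect the known terms of each column as K = Σ(ρt)_known − 3320 × (depth of known layers): K_A = 80172652 − 3320×28678 = −15038308; K_B = 43725000 − 3320×(479 + 29600) = −56137280.
Balance: K_A = K_B + 13700×ρ, so ρ = (K_A − K_B)/13700 = 41099000/13700 = 3000 kg/m³.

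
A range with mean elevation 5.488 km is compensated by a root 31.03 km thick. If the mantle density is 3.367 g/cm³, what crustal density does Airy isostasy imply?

2.86 g/cm³

ρ_c h = (ρ_m − ρ_c) r → ρ_c (h + r) = ρ_m r → ρ_c = ρ_m r / (h + r).
ρ_c = 3.367 × 31.03 km / (5.488 km + 31.03 km) = 2.86 g/cm³.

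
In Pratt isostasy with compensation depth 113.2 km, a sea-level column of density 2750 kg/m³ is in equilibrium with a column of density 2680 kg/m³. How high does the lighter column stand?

ρ_ref D = ρ (D + h) → h = D (ρ_ref − ρ)/ρ.
h = 113.2 km × (2750 − 2680)/2680 = 2.96 km.

2.96 km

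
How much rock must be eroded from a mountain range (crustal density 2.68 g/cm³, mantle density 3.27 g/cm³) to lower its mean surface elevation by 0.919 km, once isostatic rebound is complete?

5.09 km

Net drop Δ = e − u = e − e ρ_c/ρ_m = e (ρ_m − ρ_c)/ρ_m.
e = Δ ρ_m/(ρ_m − ρ_c) = 0.919 km × 3.27/0.59 = 5.09 km.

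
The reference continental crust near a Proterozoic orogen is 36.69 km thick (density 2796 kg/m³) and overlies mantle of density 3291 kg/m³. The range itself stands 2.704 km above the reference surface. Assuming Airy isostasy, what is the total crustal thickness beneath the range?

54.7 km

Root depth r = h ρ_c / (ρ_m − ρ_c) = 2.704 km × 2796 / 495 = 15.27 km.
Total thickness = T + h + r = 36.69 km + 2.704 km + 15.27 km = 54.7 km.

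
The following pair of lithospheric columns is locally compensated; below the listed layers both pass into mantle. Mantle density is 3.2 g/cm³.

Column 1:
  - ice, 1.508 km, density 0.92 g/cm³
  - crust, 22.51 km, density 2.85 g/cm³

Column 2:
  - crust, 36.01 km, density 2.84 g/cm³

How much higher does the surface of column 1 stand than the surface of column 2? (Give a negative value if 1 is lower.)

For any compensation level in the mantle, the mantle terms cancel and isostasy reduces to e = (Σt_1 − Σt_2) − (Σ(ρt)_1 − Σ(ρt)_2) / ρ_m.
Σt_1 = 24.018 km; Σt_2 = 36.01 km; Σ(ρt)_1 = 65.54086; Σ(ρt)_2 = 102.2684 (in km·g/cm³).
e = (24.018 − 36.01) − (65.54086 − 102.2684) / 3.2 = −0.515 km.

−0.515 km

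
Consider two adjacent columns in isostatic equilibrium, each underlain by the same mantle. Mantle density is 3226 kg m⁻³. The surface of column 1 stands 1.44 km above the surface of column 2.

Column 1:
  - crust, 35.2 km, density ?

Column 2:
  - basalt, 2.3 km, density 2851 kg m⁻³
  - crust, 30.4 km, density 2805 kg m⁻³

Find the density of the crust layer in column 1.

Take the compensation level at the base of the deeper column (depth z_c below the surface of column 1) and equate Σ ρ_i t_i down to z_c; mantle fills any gap and the z_c terms cancel.
Column 1: 35.2×ρ + (z_c − 35.2)×3226
Column 2: 1.44×0 + 2.3×2851 + 30.4×2805 + (z_c − 1.44 − 32.7)×3226
The z_c×3226 term appears on both sides and cancels. Collect the known terms of each column as K = Σ(ρt)_known − 3226 × (depth of known layers): K_1 = 0 − 3226×35.2 = −113555.2; K_2 = 91829.3 − 3226×(1.44 + 32.7) = −18306.34.
Balance: K_1 + 35.2×ρ = K_2, so ρ = (K_2 − K_1)/35.2 = 95248.9/35.2 = 2710 kg m⁻³.

2710 kg m⁻³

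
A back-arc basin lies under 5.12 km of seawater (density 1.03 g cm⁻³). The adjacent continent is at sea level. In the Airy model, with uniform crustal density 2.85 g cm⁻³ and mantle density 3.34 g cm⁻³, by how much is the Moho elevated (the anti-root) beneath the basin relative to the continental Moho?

Isostatic balance requires: replacing crust with seawater at the top is compensated by replacing crust with mantle at the base: d (ρ_c − ρ_w) = a (ρ_m − ρ_c).
a = d (ρ_c − ρ_w)/(ρ_m − ρ_c) = 5.12 km × 1.82/0.49 = 19 km.

19 km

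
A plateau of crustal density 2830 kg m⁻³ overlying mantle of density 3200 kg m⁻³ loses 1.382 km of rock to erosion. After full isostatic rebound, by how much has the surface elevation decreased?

Rebound u = e ρ_c/ρ_m = 1.382 km × 2830/3200 = 1.222 km.
Net surface drop = e − u = 1.382 km − 1.222 km = e (ρ_m − ρ_c)/ρ_m = 0.16 km.

0.16 km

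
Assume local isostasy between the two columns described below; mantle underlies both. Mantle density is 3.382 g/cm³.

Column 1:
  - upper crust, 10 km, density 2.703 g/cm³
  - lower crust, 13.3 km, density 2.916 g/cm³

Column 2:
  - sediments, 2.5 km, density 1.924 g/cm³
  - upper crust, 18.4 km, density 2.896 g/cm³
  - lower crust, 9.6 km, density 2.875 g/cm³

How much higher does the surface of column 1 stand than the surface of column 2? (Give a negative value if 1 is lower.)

For any compensation level in the mantle, the mantle terms cancel and isostasy reduces to e = (Σt_1 − Σt_2) − (Σ(ρt)_1 − Σ(ρt)_2) / ρ_m.
Σt_1 = 23.3 km; Σt_2 = 30.5 km; Σ(ρt)_1 = 65.8128; Σ(ρt)_2 = 85.6964 (in km·g/cm³).
e = (23.3 − 30.5) − (65.8128 − 85.6964) / 3.382 = −1.32 km.

−1.32 km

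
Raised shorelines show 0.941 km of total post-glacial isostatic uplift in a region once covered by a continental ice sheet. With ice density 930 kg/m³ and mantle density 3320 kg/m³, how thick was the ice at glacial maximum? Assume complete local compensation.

3.36 km

u = t ρ_ice/ρ_m → t = u ρ_m/ρ_ice = 0.941 km × 3320/930 = 3.36 km.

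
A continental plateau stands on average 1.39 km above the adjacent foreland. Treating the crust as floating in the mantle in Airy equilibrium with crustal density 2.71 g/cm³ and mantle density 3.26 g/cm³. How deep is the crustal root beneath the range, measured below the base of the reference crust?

6.85 km

For local isostatic compensation: the weight of the topography is balanced by the buoyancy of the root, ρ_c h = (ρ_m − ρ_c) r.
r = h · ρ_c / (ρ_m − ρ_c) = 1.39 km × 2.71 / (3.26 − 2.71) = 6.85 km.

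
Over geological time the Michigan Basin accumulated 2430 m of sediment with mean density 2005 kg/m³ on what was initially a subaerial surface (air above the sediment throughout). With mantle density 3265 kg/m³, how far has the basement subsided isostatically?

1490 m

Subaerial load: s = t ρ_sed / ρ_m = 2430 m × 2005/3265 = 1490 m.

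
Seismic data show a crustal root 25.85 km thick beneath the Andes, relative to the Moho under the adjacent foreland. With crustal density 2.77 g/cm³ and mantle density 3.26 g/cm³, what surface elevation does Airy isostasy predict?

Isostatic balance requires: ρ_c h = (ρ_m − ρ_c) r.
h = r (ρ_m − ρ_c) / ρ_c = 25.85 km × (3.26 − 2.77) / 2.77 = 4.57 km.

4.57 km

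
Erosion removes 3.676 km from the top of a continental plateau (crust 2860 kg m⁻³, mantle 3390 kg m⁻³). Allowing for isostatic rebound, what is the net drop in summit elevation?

Rebound u = e ρ_c/ρ_m = 3.676 km × 2860/3390 = 3.101 km.
Net surface drop = e − u = 3.676 km − 3.101 km = e (ρ_m − ρ_c)/ρ_m = 0.575 km.

0.575 km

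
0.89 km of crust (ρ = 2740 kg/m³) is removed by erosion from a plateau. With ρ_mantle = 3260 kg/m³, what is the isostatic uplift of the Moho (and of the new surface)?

Unloading: uplift u = e ρ_c/ρ_m = 0.89 km × 2740/3260 = 0.748 km.

0.748 km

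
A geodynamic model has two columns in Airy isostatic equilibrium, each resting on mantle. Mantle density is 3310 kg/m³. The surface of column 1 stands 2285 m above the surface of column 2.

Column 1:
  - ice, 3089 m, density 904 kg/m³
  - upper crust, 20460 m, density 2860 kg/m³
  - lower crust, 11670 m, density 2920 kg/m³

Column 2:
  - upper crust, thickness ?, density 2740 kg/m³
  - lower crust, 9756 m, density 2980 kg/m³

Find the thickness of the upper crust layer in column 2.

Take the compensation level at the base of the deeper column (depth z_c below the surface of column 1) and equate Σ ρ_i t_i down to z_c; mantle fills any gap and the z_c terms cancel.
Column 1: 3089×904 + 20460×2860 + 11670×2920 + (z_c − 35219)×3310
Column 2: 2285×0 + x×2740 + 9756×2980 + (z_c − 2285 − 9756 − x)×3310
The z_c×3310 term appears on both sides and cancels. Collect the known terms of each column as K = Σ(ρt)_known − 3310 × (depth of known layers): K_1 = 95384456 − 3310×35219 = −21190434; K_2 = 29072880 − 3310×(2285 + 9756) = −10782830.
Balance: K_1 = K_2 − x×(3310 − 2740), so x = (K_2 − K_1)/(3310 − 2740) = 10407600/570 = 18300 m.

18300 m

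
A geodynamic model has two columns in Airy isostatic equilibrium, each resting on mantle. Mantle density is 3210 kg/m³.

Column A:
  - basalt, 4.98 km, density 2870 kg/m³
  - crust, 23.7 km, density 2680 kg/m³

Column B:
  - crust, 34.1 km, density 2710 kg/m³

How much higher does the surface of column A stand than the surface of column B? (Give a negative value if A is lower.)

For any compensation level in the mantle, the mantle terms cancel and isostasy reduces to e = (Σt_A − Σt_B) − (Σ(ρt)_A − Σ(ρt)_B) / ρ_m.
Σt_A = 28.68 km; Σt_B = 34.1 km; Σ(ρt)_A = 77808.6; Σ(ρt)_B = 92411 (in km·kg/m³).
e = (28.68 − 34.1) − (77808.6 − 92411) / 3210 = −0.871 km.

−0.871 km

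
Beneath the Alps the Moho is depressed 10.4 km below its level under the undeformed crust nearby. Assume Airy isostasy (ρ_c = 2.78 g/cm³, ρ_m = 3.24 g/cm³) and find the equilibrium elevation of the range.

1.72 km

For local isostatic compensation: ρ_c h = (ρ_m − ρ_c) r.
h = r (ρ_m − ρ_c) / ρ_c = 10.4 km × (3.24 − 2.78) / 2.78 = 1.72 km.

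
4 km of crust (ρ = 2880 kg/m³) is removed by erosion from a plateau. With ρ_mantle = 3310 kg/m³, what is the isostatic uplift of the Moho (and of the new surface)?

3.48 km

Unloading: uplift u = e ρ_c/ρ_m = 4 km × 2880/3310 = 3.48 km.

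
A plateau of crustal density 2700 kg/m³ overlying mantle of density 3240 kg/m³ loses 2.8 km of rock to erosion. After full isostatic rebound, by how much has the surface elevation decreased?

Rebound u = e ρ_c/ρ_m = 2.8 km × 2700/3240 = 2.333 km.
Net surface drop = e − u = 2.8 km − 2.333 km = e (ρ_m − ρ_c)/ρ_m = 0.467 km.

0.467 km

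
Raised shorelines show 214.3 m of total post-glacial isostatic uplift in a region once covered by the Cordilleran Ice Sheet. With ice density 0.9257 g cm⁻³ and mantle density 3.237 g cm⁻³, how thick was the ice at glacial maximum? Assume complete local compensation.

u = t ρ_ice/ρ_m → t = u ρ_m/ρ_ice = 214.3 m × 3.237/0.9257 = 749 m.

749 m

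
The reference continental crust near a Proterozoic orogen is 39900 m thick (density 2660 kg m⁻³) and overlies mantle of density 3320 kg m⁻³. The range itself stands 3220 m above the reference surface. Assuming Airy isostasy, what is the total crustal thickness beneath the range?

Root depth r = h ρ_c / (ρ_m − ρ_c) = 3220 m × 2660 / 660 = 12980 m.
Total thickness = T + h + r = 39900 m + 3220 m + 12980 m = 56100 m.

56100 m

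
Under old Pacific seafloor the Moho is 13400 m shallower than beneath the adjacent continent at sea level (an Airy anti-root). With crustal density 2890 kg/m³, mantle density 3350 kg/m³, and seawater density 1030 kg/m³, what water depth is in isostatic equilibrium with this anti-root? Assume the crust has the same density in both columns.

Replacing a thickness d of crust by seawater at the top must be balanced by replacing crust with mantle at the base: d (ρ_c − ρ_w) = a (ρ_m − ρ_c).
d = a (ρ_m − ρ_c)/(ρ_c − ρ_w) = 13400 m × 460/1860 = 3310 m.

3310 m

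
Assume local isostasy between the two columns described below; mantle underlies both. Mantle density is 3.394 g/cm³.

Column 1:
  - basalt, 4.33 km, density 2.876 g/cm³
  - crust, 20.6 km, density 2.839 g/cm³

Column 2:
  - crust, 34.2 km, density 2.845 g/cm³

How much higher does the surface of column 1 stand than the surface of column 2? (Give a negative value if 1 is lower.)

−1.5 km

For any compensation level in the mantle, the mantle terms cancel and isostasy reduces to e = (Σt_1 − Σt_2) − (Σ(ρt)_1 − Σ(ρt)_2) / ρ_m.
Σt_1 = 24.93 km; Σt_2 = 34.2 km; Σ(ρt)_1 = 70.93648; Σ(ρt)_2 = 97.299 (in km·g/cm³).
e = (24.93 − 34.2) − (70.93648 − 97.299) / 3.394 = −1.5 km.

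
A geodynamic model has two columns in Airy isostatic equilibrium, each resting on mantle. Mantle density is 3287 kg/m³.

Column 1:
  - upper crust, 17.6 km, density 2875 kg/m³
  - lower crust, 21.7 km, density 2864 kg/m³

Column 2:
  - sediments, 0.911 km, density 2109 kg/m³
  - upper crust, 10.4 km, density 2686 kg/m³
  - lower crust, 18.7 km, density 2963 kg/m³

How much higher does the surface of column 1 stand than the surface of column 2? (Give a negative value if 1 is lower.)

0.927 km

For any compensation level in the mantle, the mantle terms cancel and isostasy reduces to e = (Σt_1 − Σt_2) − (Σ(ρt)_1 − Σ(ρt)_2) / ρ_m.
Σt_1 = 39.3 km; Σt_2 = 30.011 km; Σ(ρt)_1 = 112748.8; Σ(ρt)_2 = 85263.799 (in km·kg/m³).
e = (39.3 − 30.011) − (112748.8 − 85263.799) / 3287 = 0.927 km.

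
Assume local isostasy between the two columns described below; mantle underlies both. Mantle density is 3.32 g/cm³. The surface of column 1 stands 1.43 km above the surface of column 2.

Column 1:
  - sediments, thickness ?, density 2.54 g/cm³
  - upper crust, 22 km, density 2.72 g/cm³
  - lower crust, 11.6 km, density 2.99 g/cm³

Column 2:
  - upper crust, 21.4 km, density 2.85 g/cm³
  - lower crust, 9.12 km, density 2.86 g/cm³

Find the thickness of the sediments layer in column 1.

2.53 km

Take the compensation level at the base of the deeper column (depth z_c below the surface of column 1) and equate Σ ρ_i t_i down to z_c; mantle fills any gap and the z_c terms cancel.
Column 1: x×2.54 + 22×2.72 + 11.6×2.99 + (z_c − 33.6 − x)×3.32
Column 2: 1.43×0 + 21.4×2.85 + 9.12×2.86 + (z_c − 1.43 − 30.52)×3.32
The z_c×3.32 term appears on both sides and cancels. Collect the known terms of each column as K = Σ(ρt)_known − 3.32 × (depth of known layers): K_1 = 94.524 − 3.32×33.6 = −17.028; K_2 = 87.0732 − 3.32×(1.43 + 30.52) = −19.0008.
Balance: K_1 − x×(3.32 − 2.54) = K_2, so x = (K_1 − K_2)/(3.32 − 2.54) = 1.9728/0.78 = 2.53 km.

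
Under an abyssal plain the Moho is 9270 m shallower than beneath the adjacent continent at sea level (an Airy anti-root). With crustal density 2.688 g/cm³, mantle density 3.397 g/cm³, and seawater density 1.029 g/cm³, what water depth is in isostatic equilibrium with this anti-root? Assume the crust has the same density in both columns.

Replacing a thickness d of crust by seawater at the top must be balanced by replacing crust with mantle at the base: d (ρ_c − ρ_w) = a (ρ_m − ρ_c).
d = a (ρ_m − ρ_c)/(ρ_c − ρ_w) = 9270 m × 0.709/1.659 = 3960 m.

3960 m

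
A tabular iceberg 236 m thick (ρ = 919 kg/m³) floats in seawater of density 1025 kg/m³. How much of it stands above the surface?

Floating equilibrium: submerged depth d = t ρ_obj/ρ_fluid = 236 m × 919/1025 = 211.6 m.
Freeboard = t − d = 236 m − 211.6 m = 24.4 m.

24.4 m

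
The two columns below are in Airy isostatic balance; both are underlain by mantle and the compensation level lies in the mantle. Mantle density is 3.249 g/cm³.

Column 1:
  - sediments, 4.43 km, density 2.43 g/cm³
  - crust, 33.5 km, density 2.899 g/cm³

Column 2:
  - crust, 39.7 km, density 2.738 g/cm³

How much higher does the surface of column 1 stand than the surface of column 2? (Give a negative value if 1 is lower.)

For any compensation level in the mantle, the mantle terms cancel and isostasy reduces to e = (Σt_1 − Σt_2) − (Σ(ρt)_1 − Σ(ρt)_2) / ρ_m.
Σt_1 = 37.93 km; Σt_2 = 39.7 km; Σ(ρt)_1 = 107.8814; Σ(ρt)_2 = 108.6986 (in km·g/cm³).
e = (37.93 − 39.7) − (107.8814 − 108.6986) / 3.249 = −1.52 km.

−1.52 km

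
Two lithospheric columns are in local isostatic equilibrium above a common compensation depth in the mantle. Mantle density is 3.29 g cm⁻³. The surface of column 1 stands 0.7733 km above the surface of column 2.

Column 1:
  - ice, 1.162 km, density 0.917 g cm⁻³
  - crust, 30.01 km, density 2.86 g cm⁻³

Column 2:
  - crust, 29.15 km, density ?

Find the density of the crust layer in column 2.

2.84 g cm⁻³

Take the compensation level at the base of the deeper column (depth z_c below the surface of column 1) and equate Σ ρ_i t_i down to z_c; mantle fills any gap and the z_c terms cancel.
Column 1: 1.162×0.917 + 30.01×2.86 + (z_c − 31.172)×3.29
Column 2: 0.7733×0 + 29.15×ρ + (z_c − 0.7733 − 29.15)×3.29
The z_c×3.29 term appears on both sides and cancels. Collect the known terms of each column as K = Σ(ρt)_known − 3.29 × (depth of known layers): K_1 = 86.894154 − 3.29×31.172 = −15.661726; K_2 = 0 − 3.29×(0.7733 + 29.15) = −98.447657.
Balance: K_1 = K_2 + 29.15×ρ, so ρ = (K_1 − K_2)/29.15 = 82.7859/29.15 = 2.84 g cm⁻³.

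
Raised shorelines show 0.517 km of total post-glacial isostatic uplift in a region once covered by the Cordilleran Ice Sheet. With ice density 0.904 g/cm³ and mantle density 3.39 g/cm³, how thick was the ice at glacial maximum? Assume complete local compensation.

u = t ρ_ice/ρ_m → t = u ρ_m/ρ_ice = 0.517 km × 3.39/0.904 = 1.94 km.

1.94 km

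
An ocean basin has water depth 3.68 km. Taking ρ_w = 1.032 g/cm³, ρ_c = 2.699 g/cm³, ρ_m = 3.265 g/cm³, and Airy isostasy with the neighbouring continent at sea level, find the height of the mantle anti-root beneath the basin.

10.8 km

Isostatic balance requires: replacing crust with seawater at the top is compensated by replacing crust with mantle at the base: d (ρ_c − ρ_w) = a (ρ_m − ρ_c).
a = d (ρ_c − ρ_w)/(ρ_m − ρ_c) = 3.68 km × 1.667/0.566 = 10.8 km.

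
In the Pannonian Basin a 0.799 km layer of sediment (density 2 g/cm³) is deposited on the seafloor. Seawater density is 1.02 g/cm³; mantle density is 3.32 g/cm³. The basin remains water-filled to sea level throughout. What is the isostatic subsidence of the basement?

0.34 km

Submarine loading: the sediment displaces seawater, and the subsidence is in turn flooded, so s (ρ_m − ρ_w) = t (ρ_sed − ρ_w).
s = 0.799 km × (2 − 1.02) / (3.32 − 1.02) = 0.34 km.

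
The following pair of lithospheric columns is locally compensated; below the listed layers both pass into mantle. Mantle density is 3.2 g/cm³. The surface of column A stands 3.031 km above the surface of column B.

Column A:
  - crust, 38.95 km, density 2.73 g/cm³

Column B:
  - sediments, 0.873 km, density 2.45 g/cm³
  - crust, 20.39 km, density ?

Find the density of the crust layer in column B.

Take the compensation level at the base of the deeper column (depth z_c below the surface of column A) and equate Σ ρ_i t_i down to z_c; mantle fills any gap and the z_c terms cancel.
Column A: 38.95×2.73 + (z_c − 38.95)×3.2
Column B: 3.031×0 + 0.873×2.45 + 20.39×ρ + (z_c − 3.031 − 21.263)×3.2
The z_c×3.2 term appears on both sides and cancels. Collect the known terms of each column as K = Σ(ρt)_known − 3.2 × (depth of known layers): K_A = 106.3335 − 3.2×38.95 = −18.3065; K_B = 2.13885 − 3.2×(3.031 + 21.263) = −75.60195.
Balance: K_A = K_B + 20.39×ρ, so ρ = (K_A − K_B)/20.39 = 57.2954/20.39 = 2.81 g/cm³.

2.81 g/cm³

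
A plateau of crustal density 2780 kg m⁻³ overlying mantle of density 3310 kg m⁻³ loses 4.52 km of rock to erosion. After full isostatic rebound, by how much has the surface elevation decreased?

0.724 km

Rebound u = e ρ_c/ρ_m = 4.52 km × 2780/3310 = 3.796 km.
Net surface drop = e − u = 4.52 km − 3.796 km = e (ρ_m − ρ_c)/ρ_m = 0.724 km.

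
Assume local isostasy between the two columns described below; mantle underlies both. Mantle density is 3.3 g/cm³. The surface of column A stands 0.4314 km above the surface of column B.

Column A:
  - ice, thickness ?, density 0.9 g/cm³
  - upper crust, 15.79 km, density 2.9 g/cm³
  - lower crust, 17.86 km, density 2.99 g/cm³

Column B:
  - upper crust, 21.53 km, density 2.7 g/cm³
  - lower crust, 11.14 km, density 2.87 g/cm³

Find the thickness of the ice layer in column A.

Take the compensation level at the base of the deeper column (depth z_c below the surface of column A) and equate Σ ρ_i t_i down to z_c; mantle fills any gap and the z_c terms cancel.
Column A: x×0.9 + 15.79×2.9 + 17.86×2.99 + (z_c − 33.65 − x)×3.3
Column B: 0.4314×0 + 21.53×2.7 + 11.14×2.87 + (z_c − 0.4314 − 32.67)×3.3
The z_c×3.3 term appears on both sides and cancels. Collect the known terms of each column as K = Σ(ρt)_known − 3.3 × (depth of known layers): K_A = 99.1924 − 3.3×33.65 = −11.8526; K_B = 90.1028 − 3.3×(0.4314 + 32.67) = −19.13182.
Balance: K_A − x×(3.3 − 0.9) = K_B, so x = (K_A − K_B)/(3.3 − 0.9) = 7.27922/2.4 = 3.03 km.

3.03 km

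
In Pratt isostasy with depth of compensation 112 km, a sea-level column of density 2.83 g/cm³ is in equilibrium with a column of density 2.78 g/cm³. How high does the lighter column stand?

ρ_ref D = ρ (D + h) → h = D (ρ_ref − ρ)/ρ.
h = 112 km × (2.83 − 2.78)/2.78 = 2.01 km.

2.01 km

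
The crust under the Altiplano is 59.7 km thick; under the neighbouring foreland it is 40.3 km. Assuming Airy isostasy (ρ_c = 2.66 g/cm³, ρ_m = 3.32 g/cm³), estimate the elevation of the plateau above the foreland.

3.86 km

Excess crust Δ = 59.7 km − 40.3 km = 19.4 km, split between elevation h and root r with h + r = Δ.
Airy balance ρ_c h = (ρ_m − ρ_c) r gives r = h ρ_c/(ρ_m − ρ_c), so h (1 + ρ_c/(ρ_m − ρ_c)) = Δ, i.e. h = Δ (ρ_m − ρ_c)/ρ_m.
h = 19.4 km × 0.66/3.32 = 3.86 km.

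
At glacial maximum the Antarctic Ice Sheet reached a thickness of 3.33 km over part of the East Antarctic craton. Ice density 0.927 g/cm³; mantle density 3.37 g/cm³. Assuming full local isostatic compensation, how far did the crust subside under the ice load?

0.916 km

In Airy isostatic equilibrium: the ice load ρ_ice t is balanced by mantle displaced below, ρ_m s.
s = t ρ_ice / ρ_m = 3.33 km × 0.927/3.37 = 0.916 km.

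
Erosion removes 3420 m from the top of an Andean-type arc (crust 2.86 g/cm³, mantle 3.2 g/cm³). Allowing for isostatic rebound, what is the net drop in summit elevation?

Rebound u = e ρ_c/ρ_m = 3420 m × 2.86/3.2 = 3057 m.
Net surface drop = e − u = 3420 m − 3057 m = e (ρ_m − ρ_c)/ρ_m = 363 m.

363 m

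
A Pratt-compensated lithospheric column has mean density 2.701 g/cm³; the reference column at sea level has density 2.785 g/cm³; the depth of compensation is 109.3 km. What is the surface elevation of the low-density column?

3.4 km

ρ_ref D = ρ (D + h) → h = D (ρ_ref − ρ)/ρ.
h = 109.3 km × (2.785 − 2.701)/2.701 = 3.4 km.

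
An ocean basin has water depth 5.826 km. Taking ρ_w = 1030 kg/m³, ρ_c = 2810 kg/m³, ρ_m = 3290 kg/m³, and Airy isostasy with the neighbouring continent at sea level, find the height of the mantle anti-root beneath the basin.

Isostatic balance requires: replacing crust with seawater at the top is compensated by replacing crust with mantle at the base: d (ρ_c − ρ_w) = a (ρ_m − ρ_c).
a = d (ρ_c − ρ_w)/(ρ_m − ρ_c) = 5.826 km × 1780/480 = 21.6 km.

21.6 km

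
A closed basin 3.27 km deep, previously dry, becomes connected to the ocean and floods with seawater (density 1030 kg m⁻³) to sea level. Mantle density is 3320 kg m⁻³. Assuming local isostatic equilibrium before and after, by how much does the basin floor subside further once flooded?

1.47 km

After flooding the water column is d + s deep. Its weight must equal the weight of mantle displaced by the extra subsidence s: (d + s) ρ_w = s ρ_m.
s = d ρ_w / (ρ_m − ρ_w) = 3.27 km × 1030/(3320 − 1030) = 1.47 km.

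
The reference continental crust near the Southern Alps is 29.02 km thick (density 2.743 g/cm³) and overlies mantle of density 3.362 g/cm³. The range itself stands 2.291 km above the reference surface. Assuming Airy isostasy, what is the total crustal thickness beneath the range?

Root depth r = h ρ_c / (ρ_m − ρ_c) = 2.291 km × 2.743 / 0.619 = 10.15 km.
Total thickness = T + h + r = 29.02 km + 2.291 km + 10.15 km = 41.5 km.

41.5 km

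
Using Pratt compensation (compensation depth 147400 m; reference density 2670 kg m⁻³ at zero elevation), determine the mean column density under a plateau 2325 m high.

2630 kg m⁻³

Pratt balance: ρ_ref D = ρ (D + h).
ρ = ρ_ref D/(D + h) = 2670 × 147400 m/(147400 m + 2325 m) = 2630 kg m⁻³.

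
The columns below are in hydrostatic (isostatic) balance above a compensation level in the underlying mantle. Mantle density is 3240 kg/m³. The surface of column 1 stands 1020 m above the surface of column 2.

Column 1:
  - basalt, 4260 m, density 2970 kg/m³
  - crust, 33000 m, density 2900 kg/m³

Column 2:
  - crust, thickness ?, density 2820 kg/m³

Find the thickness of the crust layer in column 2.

21600 m

Take the compensation level at the base of the deeper column (depth z_c below the surface of column 1) and equate Σ ρ_i t_i down to z_c; mantle fills any gap and the z_c terms cancel.
Column 1: 4260×2970 + 33000×2900 + (z_c − 37260)×3240
Column 2: 1020×0 + x×2820 + (z_c − 1020 − 0 − x)×3240
The z_c×3240 term appears on both sides and cancels. Collect the known terms of each column as K = Σ(ρt)_known − 3240 × (depth of known layers): K_1 = 108352200 − 3240×37260 = −12370200; K_2 = 0 − 3240×(1020 + 0) = −3304800.
Balance: K_1 = K_2 − x×(3240 − 2820), so x = (K_2 − K_1)/(3240 − 2820) = 9065400/420 = 21600 m.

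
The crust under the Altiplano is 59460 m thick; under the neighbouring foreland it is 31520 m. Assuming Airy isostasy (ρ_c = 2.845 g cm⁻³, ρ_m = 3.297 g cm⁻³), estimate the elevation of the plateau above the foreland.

Excess crust Δ = 59460 m − 31520 m = 27940 m, split between elevation h and root r with h + r = Δ.
Airy balance ρ_c h = (ρ_m − ρ_c) r gives r = h ρ_c/(ρ_m − ρ_c), so h (1 + ρ_c/(ρ_m − ρ_c)) = Δ, i.e. h = Δ (ρ_m − ρ_c)/ρ_m.
h = 27940 m × 0.452/3.297 = 3830 m.

3830 m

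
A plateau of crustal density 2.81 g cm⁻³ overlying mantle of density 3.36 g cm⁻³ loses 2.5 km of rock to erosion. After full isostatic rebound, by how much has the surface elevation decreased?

0.409 km

Rebound u = e ρ_c/ρ_m = 2.5 km × 2.81/3.36 = 2.091 km.
Net surface drop = e − u = 2.5 km − 2.091 km = e (ρ_m − ρ_c)/ρ_m = 0.409 km.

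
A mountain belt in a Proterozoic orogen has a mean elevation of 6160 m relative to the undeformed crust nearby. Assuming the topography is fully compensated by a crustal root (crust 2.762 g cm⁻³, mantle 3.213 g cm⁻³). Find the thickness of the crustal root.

37700 m

For local isostatic compensation: the weight of the topography is balanced by the buoyancy of the root, ρ_c h = (ρ_m − ρ_c) r.
r = h · ρ_c / (ρ_m − ρ_c) = 6160 m × 2.762 / (3.213 − 2.762) = 37700 m.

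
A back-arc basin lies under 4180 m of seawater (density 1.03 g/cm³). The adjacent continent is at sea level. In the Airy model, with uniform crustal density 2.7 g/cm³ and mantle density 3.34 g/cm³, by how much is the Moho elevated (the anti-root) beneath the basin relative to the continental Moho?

For local isostatic compensation: replacing crust with seawater at the top is compensated by replacing crust with mantle at the base: d (ρ_c − ρ_w) = a (ρ_m − ρ_c).
a = d (ρ_c − ρ_w)/(ρ_m − ρ_c) = 4180 m × 1.67/0.64 = 10900 m.

10900 m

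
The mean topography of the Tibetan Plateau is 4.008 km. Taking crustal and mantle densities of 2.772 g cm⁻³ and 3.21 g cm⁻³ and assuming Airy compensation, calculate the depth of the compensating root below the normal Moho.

Equating mass per unit area of the two columns: the weight of the topography is balanced by the buoyancy of the root, ρ_c h = (ρ_m − ρ_c) r.
r = h · ρ_c / (ρ_m − ρ_c) = 4.008 km × 2.772 / (3.21 − 2.772) = 25.4 km.

25.4 km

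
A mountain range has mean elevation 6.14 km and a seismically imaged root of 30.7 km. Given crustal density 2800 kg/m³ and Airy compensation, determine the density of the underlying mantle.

3360 kg/m³

Airy balance: ρ_c h = (ρ_m − ρ_c) r → ρ_m = ρ_c (1 + h/r).
ρ_m = 2800 × (1 + 6.14 km/30.7 km) = 3360 kg/m³.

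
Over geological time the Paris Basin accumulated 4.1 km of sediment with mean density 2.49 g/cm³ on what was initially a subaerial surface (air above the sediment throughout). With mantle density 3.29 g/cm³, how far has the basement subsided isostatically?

3.1 km

Subaerial load: s = t ρ_sed / ρ_m = 4.1 km × 2.49/3.29 = 3.1 km.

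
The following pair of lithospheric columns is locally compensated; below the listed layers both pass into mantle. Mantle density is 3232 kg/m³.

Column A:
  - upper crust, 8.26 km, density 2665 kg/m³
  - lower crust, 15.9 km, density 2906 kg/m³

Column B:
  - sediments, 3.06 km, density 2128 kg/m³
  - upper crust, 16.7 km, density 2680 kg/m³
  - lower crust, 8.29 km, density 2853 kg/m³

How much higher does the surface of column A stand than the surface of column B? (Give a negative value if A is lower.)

For any compensation level in the mantle, the mantle terms cancel and isostasy reduces to e = (Σt_A − Σt_B) − (Σ(ρt)_A − Σ(ρt)_B) / ρ_m.
Σt_A = 24.16 km; Σt_B = 28.05 km; Σ(ρt)_A = 68218.3; Σ(ρt)_B = 74919.05 (in km·kg/m³).
e = (24.16 − 28.05) − (68218.3 − 74919.05) / 3232 = −1.82 km.

−1.82 km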